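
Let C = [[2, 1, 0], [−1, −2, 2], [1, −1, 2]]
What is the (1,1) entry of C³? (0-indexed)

0

C² = [[3, 0, 2], [2, 1, 0], [5, 1, 2]]
C³ = [[8, 1, 4], [3, 0, 2], [11, 1, 6]]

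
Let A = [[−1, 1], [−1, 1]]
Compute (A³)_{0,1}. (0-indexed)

A² = [[0, 0], [0, 0]]
A³ = [[0, 0], [0, 0]]

0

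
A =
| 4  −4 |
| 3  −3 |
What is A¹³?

[[4, −4], [3, −3]]

A² = A (a projection; rank 1, trace 1), so A¹³ = A.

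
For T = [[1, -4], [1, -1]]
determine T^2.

[[-3, 0], [0, -3]]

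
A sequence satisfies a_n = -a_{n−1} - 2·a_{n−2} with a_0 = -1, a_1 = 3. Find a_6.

-17

With companion matrix B = [[-1, -2], [1, 0]], [a_n, a_{n−1}]ᵀ = B·[a_{n−1}, a_{n−2}]ᵀ, so [a_6, a_5]ᵀ = B⁵·[a_1, a_0]ᵀ.
B⁵ = [[-5, 2], [-1, -6]], giving [a_6, a_5]ᵀ = [[-17], [3]].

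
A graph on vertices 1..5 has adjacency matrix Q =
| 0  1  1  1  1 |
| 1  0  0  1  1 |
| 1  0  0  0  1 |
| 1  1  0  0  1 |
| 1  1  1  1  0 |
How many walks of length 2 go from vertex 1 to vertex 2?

2

The number of length-2 walks from vertex 1 to vertex 2 is entry (1,2) of Q^2, where Q is the adjacency matrix.
Q^2 = [[4, 2, 1, 2, 3], [2, 3, 2, 2, 2], [1, 2, 2, 2, 1], [2, 2, 2, 3, 2], [3, 2, 1, 2, 4]]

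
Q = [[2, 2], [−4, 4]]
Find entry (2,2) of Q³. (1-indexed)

−16

Q² = [[−4, 12], [−24, 8]]
Q³ = [[−56, 40], [−80, −16]]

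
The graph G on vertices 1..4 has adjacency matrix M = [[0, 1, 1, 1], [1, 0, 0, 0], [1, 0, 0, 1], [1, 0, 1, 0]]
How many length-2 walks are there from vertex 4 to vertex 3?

1

The number of length-2 walks from vertex 4 to vertex 3 is entry (4,3) of M^2, where M is the adjacency matrix.
M^2 = [[3, 0, 1, 1], [0, 1, 1, 1], [1, 1, 2, 1], [1, 1, 1, 2]]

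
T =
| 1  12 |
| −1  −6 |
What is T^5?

tr T = −5 and det T = 6, so the characteristic polynomial is λ² − (−5)λ + (6) with roots −2 and −3.
Eigenvectors give P = [[4, −3], [−1, 1]] with P⁻¹ = [[1, 3], [1, 4]], and T = P·diag(−2, −3)·P⁻¹.
Then T^5 = P·diag(−32, −243)·P⁻¹ = [[−128, 729], [32, −243]] · [[1, 3], [1, 4]] = [[601, 2532], [−211, −876]].

[[601, 2532], [−211, −876]]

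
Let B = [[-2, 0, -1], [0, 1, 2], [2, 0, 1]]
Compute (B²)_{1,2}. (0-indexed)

4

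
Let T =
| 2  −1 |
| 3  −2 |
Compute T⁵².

T² = I (check: tr T = 0 and det T = −1), so T⁵² = I since 52 is even.

[[1, 0], [0, 1]]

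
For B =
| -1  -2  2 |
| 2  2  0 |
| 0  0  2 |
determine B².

[[-3, -2, 2], [2, 0, 4], [0, 0, 4]]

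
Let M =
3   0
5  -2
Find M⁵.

tr M = 1 and det M = -6, so the characteristic polynomial is λ² − (1)λ + (-6) with roots 3 and -2.
Eigenvectors give P = [[1, 0], [1, 1]] with P⁻¹ = [[1, 0], [-1, 1]], and M = P·diag(3, -2)·P⁻¹.
Then M⁵ = P·diag(243, -32)·P⁻¹ = [[243, 0], [243, -32]] · [[1, 0], [-1, 1]] = [[243, 0], [275, -32]].

[[243, 0], [275, -32]]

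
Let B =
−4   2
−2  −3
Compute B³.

B² = [[12, −14], [14, 5]]
B³ = [[−20, 66], [−66, 13]]

[[−20, 66], [−66, 13]]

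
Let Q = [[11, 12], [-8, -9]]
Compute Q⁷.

tr Q = 2 and det Q = -3, so the characteristic polynomial is λ² − (2)λ + (-3) with roots 3 and -1.
Eigenvectors give P = [[-3, 1], [2, -1]] with P⁻¹ = [[-1, -1], [-2, -3]], and Q = P·diag(3, -1)·P⁻¹.
Then Q⁷ = P·diag(2187, -1)·P⁻¹ = [[-6561, -1], [4374, 1]] · [[-1, -1], [-2, -3]] = [[6563, 6564], [-4376, -4377]].

[[6563, 6564], [-4376, -4377]]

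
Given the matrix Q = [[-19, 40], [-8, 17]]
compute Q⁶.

[[3641, -7280], [1456, -2911]]

tr Q = -2 and det Q = -3, so the characteristic polynomial is λ² − (-2)λ + (-3) with roots -3 and 1.
Eigenvectors give P = [[5, 2], [2, 1]] with P⁻¹ = [[1, -2], [-2, 5]], and Q = P·diag(-3, 1)·P⁻¹.
Then Q⁶ = P·diag(729, 1)·P⁻¹ = [[3645, 2], [1458, 1]] · [[1, -2], [-2, 5]] = [[3641, -7280], [1456, -2911]].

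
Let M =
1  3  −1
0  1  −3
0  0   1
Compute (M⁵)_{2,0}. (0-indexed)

0

M = I + N where N = [[0, 3, −1], [0, 0, −3], [0, 0, 0]] is strictly upper-triangular, so N³ = 0.
(I + N)⁵ = I + 5·N + 10·N² = [[1, 15, −95], [0, 1, −15], [0, 0, 1]].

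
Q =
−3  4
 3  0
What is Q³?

Q² = [[21, −12], [−9, 12]]
Q³ = [[−99, 84], [63, −36]]

[[−99, 84], [63, −36]]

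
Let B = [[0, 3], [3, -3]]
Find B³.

[[-27, 54], [54, -81]]

B² = [[9, -9], [-9, 18]]
B³ = [[-27, 54], [54, -81]]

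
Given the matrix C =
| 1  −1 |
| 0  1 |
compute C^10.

[[1, −10], [0, 1]]

C = I + N where N = [[0, −1], [0, 0]] is strictly upper-triangular, so N^2 = 0.
(I + N)^10 = I + 10·N = [[1, −10], [0, 1]].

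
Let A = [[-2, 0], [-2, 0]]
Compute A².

[[4, 0], [4, 0]]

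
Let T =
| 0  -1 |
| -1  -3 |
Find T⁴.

[[10, 33], [33, 109]]

T² = [[1, 3], [3, 10]]
T³ = [[-3, -10], [-10, -33]]
T⁴ = [[10, 33], [33, 109]]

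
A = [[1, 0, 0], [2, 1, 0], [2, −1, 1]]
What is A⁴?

[[1, 0, 0], [8, 1, 0], [−4, −4, 1]]

A = I + N where N = [[0, 0, 0], [2, 0, 0], [2, −1, 0]] is strictly lower-triangular, so N³ = 0.
(I + N)⁴ = I + 4·N + 6·N² = [[1, 0, 0], [8, 1, 0], [−4, −4, 1]].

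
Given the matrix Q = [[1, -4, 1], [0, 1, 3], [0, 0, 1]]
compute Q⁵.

Q = I + N where N = [[0, -4, 1], [0, 0, 3], [0, 0, 0]] is strictly upper-triangular, so N³ = 0.
(I + N)⁵ = I + 5·N + 10·N² = [[1, -20, -115], [0, 1, 15], [0, 0, 1]].

[[1, -20, -115], [0, 1, 15], [0, 0, 1]]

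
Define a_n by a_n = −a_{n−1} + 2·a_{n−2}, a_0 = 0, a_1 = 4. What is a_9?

684

With companion matrix M = [[−1, 2], [1, 0]], [a_n, a_{n−1}]ᵀ = M·[a_{n−1}, a_{n−2}]ᵀ, so [a_9, a_8]ᵀ = M⁸·[a_1, a_0]ᵀ.
M⁸ = [[171, −170], [−85, 86]], giving [a_9, a_8]ᵀ = [[684], [−340]].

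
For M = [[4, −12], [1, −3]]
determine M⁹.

M² = M (a projection; rank 1, trace 1), so M⁹ = M.

[[4, −12], [1, −3]]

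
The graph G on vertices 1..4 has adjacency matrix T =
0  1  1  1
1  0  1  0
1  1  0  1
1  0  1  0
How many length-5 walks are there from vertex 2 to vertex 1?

29

The number of length-5 walks from vertex 2 to vertex 1 is entry (2,1) of T^5, where T is the adjacency matrix.
T^2 = [[3, 1, 2, 1], [1, 2, 1, 2], [2, 1, 3, 1], [1, 2, 1, 2]]
T^3 = [[4, 5, 5, 5], [5, 2, 5, 2], [5, 5, 4, 5], [5, 2, 5, 2]]
T^4 = [[15, 9, 14, 9], [9, 10, 9, 10], [14, 9, 15, 9], [9, 10, 9, 10]]
T^5 = [[32, 29, 33, 29], [29, 18, 29, 18], [33, 29, 32, 29], [29, 18, 29, 18]]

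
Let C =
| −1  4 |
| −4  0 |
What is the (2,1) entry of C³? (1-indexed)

60

C² = [[−15, −4], [4, −16]]
C³ = [[31, −60], [60, 16]]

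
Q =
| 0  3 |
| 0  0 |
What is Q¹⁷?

[[0, 0], [0, 0]]

Q is strictly triangular, hence nilpotent: Q² = 0, so Q¹⁷ = 0.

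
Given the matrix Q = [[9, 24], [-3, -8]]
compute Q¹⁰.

Q² = Q (a projection; rank 1, trace 1), so Q¹⁰ = Q.

[[9, 24], [-3, -8]]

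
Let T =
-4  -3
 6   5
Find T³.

tr T = 1 and det T = -2, so the characteristic polynomial is λ² − (1)λ + (-2) with roots -1 and 2.
Eigenvectors give P = [[-1, -1], [1, 2]] with P⁻¹ = [[-2, -1], [1, 1]], and T = P·diag(-1, 2)·P⁻¹.
Then T³ = P·diag(-1, 8)·P⁻¹ = [[1, -8], [-1, 16]] · [[-2, -1], [1, 1]] = [[-10, -9], [18, 17]].

[[-10, -9], [18, 17]]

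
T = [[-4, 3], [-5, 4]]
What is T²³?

T² = I (check: tr T = 0 and det T = -1), so T²³ = T since 23 is odd.

[[-4, 3], [-5, 4]]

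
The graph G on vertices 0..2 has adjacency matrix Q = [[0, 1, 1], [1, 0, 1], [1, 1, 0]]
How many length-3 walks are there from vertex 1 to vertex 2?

3

The number of length-3 walks from vertex 1 to vertex 2 is entry (1,2) of Q³, where Q is the adjacency matrix.
Q² = [[2, 1, 1], [1, 2, 1], [1, 1, 2]]
Q³ = [[2, 3, 3], [3, 2, 3], [3, 3, 2]]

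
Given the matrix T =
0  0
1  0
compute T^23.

[[0, 0], [0, 0]]

T is strictly triangular, hence nilpotent: T^2 = 0, so T^23 = 0.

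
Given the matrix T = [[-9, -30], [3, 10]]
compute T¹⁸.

T² = T (a projection; rank 1, trace 1), so T¹⁸ = T.

[[-9, -30], [3, 10]]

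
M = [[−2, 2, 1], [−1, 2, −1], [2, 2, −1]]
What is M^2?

[[4, 2, −5], [−2, 0, −2], [−8, 6, 1]]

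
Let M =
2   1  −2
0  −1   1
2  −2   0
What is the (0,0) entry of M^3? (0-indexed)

−6

M^2 = [[0, 5, −3], [2, −1, −1], [4, 4, −6]]
M^3 = [[−6, 1, 5], [2, 5, −5], [−4, 12, −4]]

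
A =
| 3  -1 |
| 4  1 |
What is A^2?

[[5, -4], [16, -3]]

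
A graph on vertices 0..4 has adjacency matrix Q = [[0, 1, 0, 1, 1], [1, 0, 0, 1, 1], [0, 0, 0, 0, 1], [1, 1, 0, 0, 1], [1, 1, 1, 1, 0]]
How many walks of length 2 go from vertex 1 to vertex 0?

The number of length-2 walks from vertex 1 to vertex 0 is entry (1,0) of Q^2, where Q is the adjacency matrix.
Q^2 = [[3, 2, 1, 2, 2], [2, 3, 1, 2, 2], [1, 1, 1, 1, 0], [2, 2, 1, 3, 2], [2, 2, 0, 2, 4]]

2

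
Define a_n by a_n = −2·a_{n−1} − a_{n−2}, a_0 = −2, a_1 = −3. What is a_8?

38

With companion matrix T = [[−2, −1], [1, 0]], [a_n, a_{n−1}]ᵀ = T·[a_{n−1}, a_{n−2}]ᵀ, so [a_8, a_7]ᵀ = T⁷·[a_1, a_0]ᵀ.
T⁷ = [[−8, −7], [7, 6]], giving [a_8, a_7]ᵀ = [[38], [−33]].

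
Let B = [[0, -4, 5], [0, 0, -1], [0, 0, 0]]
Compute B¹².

[[0, 0, 0], [0, 0, 0], [0, 0, 0]]

B is strictly triangular, hence nilpotent: B³ = 0, so B¹² = 0.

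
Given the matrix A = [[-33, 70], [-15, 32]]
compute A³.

[[-237, 490], [-105, 218]]

tr A = -1 and det A = -6, so the characteristic polynomial is λ² − (-1)λ + (-6) with roots 2 and -3.
Eigenvectors give P = [[2, 7], [1, 3]] with P⁻¹ = [[-3, 7], [1, -2]], and A = P·diag(2, -3)·P⁻¹.
Then A³ = P·diag(8, -27)·P⁻¹ = [[16, -189], [8, -81]] · [[-3, 7], [1, -2]] = [[-237, 490], [-105, 218]].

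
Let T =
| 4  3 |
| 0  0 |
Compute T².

[[16, 12], [0, 0]]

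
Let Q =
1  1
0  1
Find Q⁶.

[[1, 6], [0, 1]]

Q = I + N where N = [[0, 1], [0, 0]] is strictly upper-triangular, so N² = 0.
(I + N)⁶ = I + 6·N = [[1, 6], [0, 1]].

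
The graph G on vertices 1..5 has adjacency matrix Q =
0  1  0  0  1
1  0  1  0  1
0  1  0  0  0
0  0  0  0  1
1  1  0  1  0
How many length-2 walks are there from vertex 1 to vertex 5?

1

The number of length-2 walks from vertex 1 to vertex 5 is entry (1,5) of Q^2, where Q is the adjacency matrix.
Q^2 = [[2, 1, 1, 1, 1], [1, 3, 0, 1, 1], [1, 0, 1, 0, 1], [1, 1, 0, 1, 0], [1, 1, 1, 0, 3]]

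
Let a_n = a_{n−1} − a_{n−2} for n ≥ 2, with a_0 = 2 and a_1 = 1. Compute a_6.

With companion matrix A = [[1, −1], [1, 0]], [a_n, a_{n−1}]ᵀ = A·[a_{n−1}, a_{n−2}]ᵀ, so [a_6, a_5]ᵀ = A⁵·[a_1, a_0]ᵀ.
A⁵ = [[0, 1], [−1, 1]], giving [a_6, a_5]ᵀ = [[2], [1]].

2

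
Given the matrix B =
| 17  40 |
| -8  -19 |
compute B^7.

[[8753, 21880], [-4376, -10939]]

tr B = -2 and det B = -3, so the characteristic polynomial is λ² − (-2)λ + (-3) with roots -3 and 1.
Eigenvectors give P = [[-2, 5], [1, -2]] with P⁻¹ = [[2, 5], [1, 2]], and B = P·diag(-3, 1)·P⁻¹.
Then B^7 = P·diag(-2187, 1)·P⁻¹ = [[4374, 5], [-2187, -2]] · [[2, 5], [1, 2]] = [[8753, 21880], [-4376, -10939]].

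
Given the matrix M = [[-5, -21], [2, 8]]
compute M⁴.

tr M = 3 and det M = 2, so the characteristic polynomial is λ² − (3)λ + (2) with roots 2 and 1.
Eigenvectors give P = [[-3, 7], [1, -2]] with P⁻¹ = [[2, 7], [1, 3]], and M = P·diag(2, 1)·P⁻¹.
Then M⁴ = P·diag(16, 1)·P⁻¹ = [[-48, 7], [16, -2]] · [[2, 7], [1, 3]] = [[-89, -315], [30, 106]].

[[-89, -315], [30, 106]]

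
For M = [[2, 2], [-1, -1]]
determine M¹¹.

[[2, 2], [-1, -1]]

M² = M (a projection; rank 1, trace 1), so M¹¹ = M.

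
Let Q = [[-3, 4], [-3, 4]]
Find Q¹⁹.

[[-3, 4], [-3, 4]]

Q² = Q (a projection; rank 1, trace 1), so Q¹⁹ = Q.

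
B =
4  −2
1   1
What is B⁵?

tr B = 5 and det B = 6, so the characteristic polynomial is λ² − (5)λ + (6) with roots 3 and 2.
Eigenvectors give P = [[−2, −1], [−1, −1]] with P⁻¹ = [[−1, 1], [1, −2]], and B = P·diag(3, 2)·P⁻¹.
Then B⁵ = P·diag(243, 32)·P⁻¹ = [[−486, −32], [−243, −32]] · [[−1, 1], [1, −2]] = [[454, −422], [211, −179]].

[[454, −422], [211, −179]]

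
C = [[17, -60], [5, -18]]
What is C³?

tr C = -1 and det C = -6, so the characteristic polynomial is λ² − (-1)λ + (-6) with roots 2 and -3.
Eigenvectors give P = [[4, 3], [1, 1]] with P⁻¹ = [[1, -3], [-1, 4]], and C = P·diag(2, -3)·P⁻¹.
Then C³ = P·diag(8, -27)·P⁻¹ = [[32, -81], [8, -27]] · [[1, -3], [-1, 4]] = [[113, -420], [35, -132]].

[[113, -420], [35, -132]]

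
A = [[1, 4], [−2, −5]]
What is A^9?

tr A = −4 and det A = 3, so the characteristic polynomial is λ² − (−4)λ + (3) with roots −1 and −3.
Eigenvectors give P = [[−2, 1], [1, −1]] with P⁻¹ = [[−1, −1], [−1, −2]], and A = P·diag(−1, −3)·P⁻¹.
Then A^9 = P·diag(−1, −19683)·P⁻¹ = [[2, −19683], [−1, 19683]] · [[−1, −1], [−1, −2]] = [[19681, 39364], [−19682, −39365]].

[[19681, 39364], [−19682, −39365]]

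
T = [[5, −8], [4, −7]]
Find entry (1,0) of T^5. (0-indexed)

244

tr T = −2 and det T = −3, so the characteristic polynomial is λ² − (−2)λ + (−3) with roots −3 and 1.
Eigenvectors give P = [[1, 2], [1, 1]] with P⁻¹ = [[−1, 2], [1, −1]], and T = P·diag(−3, 1)·P⁻¹.
Then T^5 = P·diag(−243, 1)·P⁻¹ = [[−243, 2], [−243, 1]] · [[−1, 2], [1, −1]] = [[245, −488], [244, −487]].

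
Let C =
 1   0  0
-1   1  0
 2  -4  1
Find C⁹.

C = I + N where N = [[0, 0, 0], [-1, 0, 0], [2, -4, 0]] is strictly lower-triangular, so N³ = 0.
(I + N)⁹ = I + 9·N + 36·N² = [[1, 0, 0], [-9, 1, 0], [162, -36, 1]].

[[1, 0, 0], [-9, 1, 0], [162, -36, 1]]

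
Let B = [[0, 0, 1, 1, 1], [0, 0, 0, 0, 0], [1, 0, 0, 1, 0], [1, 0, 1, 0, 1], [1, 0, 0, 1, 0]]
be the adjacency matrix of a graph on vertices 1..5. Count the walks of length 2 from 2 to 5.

0

The number of length-2 walks from vertex 2 to vertex 5 is entry (2,5) of B², where B is the adjacency matrix.
B² = [[3, 0, 1, 2, 1], [0, 0, 0, 0, 0], [1, 0, 2, 1, 2], [2, 0, 1, 3, 1], [1, 0, 2, 1, 2]]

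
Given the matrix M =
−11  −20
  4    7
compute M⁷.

tr M = −4 and det M = 3, so the characteristic polynomial is λ² − (−4)λ + (3) with roots −3 and −1.
Eigenvectors give P = [[5, −2], [−2, 1]] with P⁻¹ = [[1, 2], [2, 5]], and M = P·diag(−3, −1)·P⁻¹.
Then M⁷ = P·diag(−2187, −1)·P⁻¹ = [[−10935, 2], [4374, −1]] · [[1, 2], [2, 5]] = [[−10931, −21860], [4372, 8743]].

[[−10931, −21860], [4372, 8743]]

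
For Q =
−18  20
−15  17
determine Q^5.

tr Q = −1 and det Q = −6, so the characteristic polynomial is λ² − (−1)λ + (−6) with roots −3 and 2.
Eigenvectors give P = [[4, 1], [3, 1]] with P⁻¹ = [[1, −1], [−3, 4]], and Q = P·diag(−3, 2)·P⁻¹.
Then Q^5 = P·diag(−243, 32)·P⁻¹ = [[−972, 32], [−729, 32]] · [[1, −1], [−3, 4]] = [[−1068, 1100], [−825, 857]].

[[−1068, 1100], [−825, 857]]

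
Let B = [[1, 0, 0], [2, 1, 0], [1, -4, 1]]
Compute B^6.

[[1, 0, 0], [12, 1, 0], [-114, -24, 1]]

B = I + N where N = [[0, 0, 0], [2, 0, 0], [1, -4, 0]] is strictly lower-triangular, so N^3 = 0.
(I + N)^6 = I + 6·N + 15·N^2 = [[1, 0, 0], [12, 1, 0], [-114, -24, 1]].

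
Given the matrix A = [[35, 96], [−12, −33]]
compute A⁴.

tr A = 2 and det A = −3, so the characteristic polynomial is λ² − (2)λ + (−3) with roots −1 and 3.
Eigenvectors give P = [[−8, −3], [3, 1]] with P⁻¹ = [[1, 3], [−3, −8]], and A = P·diag(−1, 3)·P⁻¹.
Then A⁴ = P·diag(1, 81)·P⁻¹ = [[−8, −243], [3, 81]] · [[1, 3], [−3, −8]] = [[721, 1920], [−240, −639]].

[[721, 1920], [−240, −639]]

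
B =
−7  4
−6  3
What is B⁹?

tr B = −4 and det B = 3, so the characteristic polynomial is λ² − (−4)λ + (3) with roots −3 and −1.
Eigenvectors give P = [[−1, −2], [−1, −3]] with P⁻¹ = [[−3, 2], [1, −1]], and B = P·diag(−3, −1)·P⁻¹.
Then B⁹ = P·diag(−19683, −1)·P⁻¹ = [[19683, 2], [19683, 3]] · [[−3, 2], [1, −1]] = [[−59047, 39364], [−59046, 39363]].

[[−59047, 39364], [−59046, 39363]]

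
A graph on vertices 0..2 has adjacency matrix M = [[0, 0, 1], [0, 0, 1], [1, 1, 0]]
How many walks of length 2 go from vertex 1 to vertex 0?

The number of length-2 walks from vertex 1 to vertex 0 is entry (1,0) of M², where M is the adjacency matrix.
M² = [[1, 1, 0], [1, 1, 0], [0, 0, 2]]

1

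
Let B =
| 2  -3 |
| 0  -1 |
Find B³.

B² = [[4, -3], [0, 1]]
B³ = [[8, -9], [0, -1]]

[[8, -9], [0, -1]]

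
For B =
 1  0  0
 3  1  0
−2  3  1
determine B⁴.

[[1, 0, 0], [12, 1, 0], [46, 12, 1]]

B = I + N where N = [[0, 0, 0], [3, 0, 0], [−2, 3, 0]] is strictly lower-triangular, so N³ = 0.
(I + N)⁴ = I + 4·N + 6·N² = [[1, 0, 0], [12, 1, 0], [46, 12, 1]].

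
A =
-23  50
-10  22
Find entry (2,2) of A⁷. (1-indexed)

9388

tr A = -1 and det A = -6, so the characteristic polynomial is λ² − (-1)λ + (-6) with roots -3 and 2.
Eigenvectors give P = [[5, 2], [2, 1]] with P⁻¹ = [[1, -2], [-2, 5]], and A = P·diag(-3, 2)·P⁻¹.
Then A⁷ = P·diag(-2187, 128)·P⁻¹ = [[-10935, 256], [-4374, 128]] · [[1, -2], [-2, 5]] = [[-11447, 23150], [-4630, 9388]].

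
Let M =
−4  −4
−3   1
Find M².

[[28, 12], [9, 13]]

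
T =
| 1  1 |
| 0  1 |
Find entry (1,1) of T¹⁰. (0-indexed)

1

T = I + N where N = [[0, 1], [0, 0]] is strictly upper-triangular, so N² = 0.
(I + N)¹⁰ = I + 10·N = [[1, 10], [0, 1]].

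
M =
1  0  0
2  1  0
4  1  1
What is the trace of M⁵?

M = I + N where N = [[0, 0, 0], [2, 0, 0], [4, 1, 0]] is strictly lower-triangular, so N³ = 0.
(I + N)⁵ = I + 5·N + 10·N² = [[1, 0, 0], [10, 1, 0], [40, 5, 1]].

3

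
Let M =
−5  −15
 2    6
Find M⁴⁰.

M² = M (a projection; rank 1, trace 1), so M⁴⁰ = M.

[[−5, −15], [2, 6]]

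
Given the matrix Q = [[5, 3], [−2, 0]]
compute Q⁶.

tr Q = 5 and det Q = 6, so the characteristic polynomial is λ² − (5)λ + (6) with roots 3 and 2.
Eigenvectors give P = [[3, −1], [−2, 1]] with P⁻¹ = [[1, 1], [2, 3]], and Q = P·diag(3, 2)·P⁻¹.
Then Q⁶ = P·diag(729, 64)·P⁻¹ = [[2187, −64], [−1458, 64]] · [[1, 1], [2, 3]] = [[2059, 1995], [−1330, −1266]].

[[2059, 1995], [−1330, −1266]]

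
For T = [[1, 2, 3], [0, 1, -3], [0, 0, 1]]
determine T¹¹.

[[1, 22, -297], [0, 1, -33], [0, 0, 1]]

T = I + N where N = [[0, 2, 3], [0, 0, -3], [0, 0, 0]] is strictly upper-triangular, so N³ = 0.
(I + N)¹¹ = I + 11·N + 55·N² = [[1, 22, -297], [0, 1, -33], [0, 0, 1]].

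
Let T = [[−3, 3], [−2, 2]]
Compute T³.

T² = [[3, −3], [2, −2]]
T³ = [[−3, 3], [−2, 2]]

[[−3, 3], [−2, 2]]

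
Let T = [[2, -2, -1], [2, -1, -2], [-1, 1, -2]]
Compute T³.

T² = [[1, -3, 4], [4, -5, 4], [2, -1, 3]]
T³ = [[-8, 5, -3], [-6, 1, -2], [-1, 0, -6]]

[[-8, 5, -3], [-6, 1, -2], [-1, 0, -6]]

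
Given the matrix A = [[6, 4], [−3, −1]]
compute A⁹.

[[77196, 76684], [−57513, −57001]]

tr A = 5 and det A = 6, so the characteristic polynomial is λ² − (5)λ + (6) with roots 2 and 3.
Eigenvectors give P = [[−1, 4], [1, −3]] with P⁻¹ = [[3, 4], [1, 1]], and A = P·diag(2, 3)·P⁻¹.
Then A⁹ = P·diag(512, 19683)·P⁻¹ = [[−512, 78732], [512, −59049]] · [[3, 4], [1, 1]] = [[77196, 76684], [−57513, −57001]].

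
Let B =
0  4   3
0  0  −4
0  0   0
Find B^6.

B is strictly triangular, hence nilpotent: B^3 = 0, so B^6 = 0.

[[0, 0, 0], [0, 0, 0], [0, 0, 0]]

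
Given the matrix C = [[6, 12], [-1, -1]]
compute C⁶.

tr C = 5 and det C = 6, so the characteristic polynomial is λ² − (5)λ + (6) with roots 3 and 2.
Eigenvectors give P = [[4, -3], [-1, 1]] with P⁻¹ = [[1, 3], [1, 4]], and C = P·diag(3, 2)·P⁻¹.
Then C⁶ = P·diag(729, 64)·P⁻¹ = [[2916, -192], [-729, 64]] · [[1, 3], [1, 4]] = [[2724, 7980], [-665, -1931]].

[[2724, 7980], [-665, -1931]]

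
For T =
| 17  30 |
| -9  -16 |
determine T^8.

tr T = 1 and det T = -2, so the characteristic polynomial is λ² − (1)λ + (-2) with roots -1 and 2.
Eigenvectors give P = [[-5, -2], [3, 1]] with P⁻¹ = [[1, 2], [-3, -5]], and T = P·diag(-1, 2)·P⁻¹.
Then T^8 = P·diag(1, 256)·P⁻¹ = [[-5, -512], [3, 256]] · [[1, 2], [-3, -5]] = [[1531, 2550], [-765, -1274]].

[[1531, 2550], [-765, -1274]]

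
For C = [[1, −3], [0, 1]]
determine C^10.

C = I + N where N = [[0, −3], [0, 0]] is strictly upper-triangular, so N^2 = 0.
(I + N)^10 = I + 10·N = [[1, −30], [0, 1]].

[[1, −30], [0, 1]]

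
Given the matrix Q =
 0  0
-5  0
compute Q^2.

[[0, 0], [0, 0]]

Q is strictly triangular, hence nilpotent: Q^2 = 0, so Q^2 = 0.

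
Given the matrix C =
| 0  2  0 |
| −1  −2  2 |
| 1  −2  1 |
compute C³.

[[8, −4, −4], [0, 16, −6], [−7, 4, 5]]

C² = [[−2, −4, 4], [4, −2, −2], [3, 4, −3]]
C³ = [[8, −4, −4], [0, 16, −6], [−7, 4, 5]]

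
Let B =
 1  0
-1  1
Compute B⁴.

B² = [[1, 0], [-2, 1]]
B³ = [[1, 0], [-3, 1]]
B⁴ = [[1, 0], [-4, 1]]

[[1, 0], [-4, 1]]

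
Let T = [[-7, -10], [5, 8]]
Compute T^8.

[[-6049, -12610], [6305, 12866]]

tr T = 1 and det T = -6, so the characteristic polynomial is λ² − (1)λ + (-6) with roots -2 and 3.
Eigenvectors give P = [[-2, -1], [1, 1]] with P⁻¹ = [[-1, -1], [1, 2]], and T = P·diag(-2, 3)·P⁻¹.
Then T^8 = P·diag(256, 6561)·P⁻¹ = [[-512, -6561], [256, 6561]] · [[-1, -1], [1, 2]] = [[-6049, -12610], [6305, 12866]].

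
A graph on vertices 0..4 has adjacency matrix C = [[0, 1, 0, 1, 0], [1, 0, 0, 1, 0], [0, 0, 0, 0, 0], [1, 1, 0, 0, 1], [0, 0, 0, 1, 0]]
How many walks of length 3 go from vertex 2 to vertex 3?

The number of length-3 walks from vertex 2 to vertex 3 is entry (2,3) of C^3, where C is the adjacency matrix.
C^2 = [[2, 1, 0, 1, 1], [1, 2, 0, 1, 1], [0, 0, 0, 0, 0], [1, 1, 0, 3, 0], [1, 1, 0, 0, 1]]
C^3 = [[2, 3, 0, 4, 1], [3, 2, 0, 4, 1], [0, 0, 0, 0, 0], [4, 4, 0, 2, 3], [1, 1, 0, 3, 0]]

0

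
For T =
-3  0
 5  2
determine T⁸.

[[6561, 0], [-6305, 256]]

tr T = -1 and det T = -6, so the characteristic polynomial is λ² − (-1)λ + (-6) with roots 2 and -3.
Eigenvectors give P = [[0, 1], [1, -1]] with P⁻¹ = [[1, 1], [1, 0]], and T = P·diag(2, -3)·P⁻¹.
Then T⁸ = P·diag(256, 6561)·P⁻¹ = [[0, 6561], [256, -6561]] · [[1, 1], [1, 0]] = [[6561, 0], [-6305, 256]].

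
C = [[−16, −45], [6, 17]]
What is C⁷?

[[−646, −1935], [258, 773]]

tr C = 1 and det C = −2, so the characteristic polynomial is λ² − (1)λ + (−2) with roots 2 and −1.
Eigenvectors give P = [[5, −3], [−2, 1]] with P⁻¹ = [[−1, −3], [−2, −5]], and C = P·diag(2, −1)·P⁻¹.
Then C⁷ = P·diag(128, −1)·P⁻¹ = [[640, 3], [−256, −1]] · [[−1, −3], [−2, −5]] = [[−646, −1935], [258, 773]].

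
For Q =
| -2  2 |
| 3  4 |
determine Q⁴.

[[124, 128], [192, 508]]

Q² = [[10, 4], [6, 22]]
Q³ = [[-8, 36], [54, 100]]
Q⁴ = [[124, 128], [192, 508]]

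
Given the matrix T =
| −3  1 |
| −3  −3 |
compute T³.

T² = [[6, −6], [18, 6]]
T³ = [[0, 24], [−72, 0]]

[[0, 24], [−72, 0]]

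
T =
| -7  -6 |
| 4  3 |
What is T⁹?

tr T = -4 and det T = 3, so the characteristic polynomial is λ² − (-4)λ + (3) with roots -1 and -3.
Eigenvectors give P = [[-1, 3], [1, -2]] with P⁻¹ = [[2, 3], [1, 1]], and T = P·diag(-1, -3)·P⁻¹.
Then T⁹ = P·diag(-1, -19683)·P⁻¹ = [[1, -59049], [-1, 39366]] · [[2, 3], [1, 1]] = [[-59047, -59046], [39364, 39363]].

[[-59047, -59046], [39364, 39363]]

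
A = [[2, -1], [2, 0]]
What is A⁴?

[[-4, 0], [0, -4]]

A² = [[2, -2], [4, -2]]
A³ = [[0, -2], [4, -4]]
A⁴ = [[-4, 0], [0, -4]]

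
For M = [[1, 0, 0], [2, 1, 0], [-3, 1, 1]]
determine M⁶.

[[1, 0, 0], [12, 1, 0], [12, 6, 1]]

M = I + N where N = [[0, 0, 0], [2, 0, 0], [-3, 1, 0]] is strictly lower-triangular, so N³ = 0.
(I + N)⁶ = I + 6·N + 15·N² = [[1, 0, 0], [12, 1, 0], [12, 6, 1]].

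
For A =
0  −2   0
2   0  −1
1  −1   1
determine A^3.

[[2, 6, 2], [−7, 3, 2], [−4, 0, 5]]

A^2 = [[−4, 0, 2], [−1, −3, −1], [−1, −3, 2]]
A^3 = [[2, 6, 2], [−7, 3, 2], [−4, 0, 5]]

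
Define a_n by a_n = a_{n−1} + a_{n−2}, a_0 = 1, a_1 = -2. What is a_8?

With companion matrix B = [[1, 1], [1, 0]], [a_n, a_{n−1}]ᵀ = B·[a_{n−1}, a_{n−2}]ᵀ, so [a_8, a_7]ᵀ = B⁷·[a_1, a_0]ᵀ.
B⁷ = [[21, 13], [13, 8]], giving [a_8, a_7]ᵀ = [[-29], [-18]].

-29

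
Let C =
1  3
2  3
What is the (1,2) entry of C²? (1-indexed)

12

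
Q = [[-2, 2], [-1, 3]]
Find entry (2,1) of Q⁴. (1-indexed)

-9

Q² = [[2, 2], [-1, 7]]
Q³ = [[-6, 10], [-5, 19]]
Q⁴ = [[2, 18], [-9, 47]]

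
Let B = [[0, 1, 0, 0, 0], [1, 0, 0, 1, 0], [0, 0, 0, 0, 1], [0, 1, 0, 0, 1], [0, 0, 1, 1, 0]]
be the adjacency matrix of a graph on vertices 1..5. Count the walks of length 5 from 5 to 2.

The number of length-5 walks from vertex 5 to vertex 2 is entry (5,2) of B^5, where B is the adjacency matrix.
B^2 = [[1, 0, 0, 1, 0], [0, 2, 0, 0, 1], [0, 0, 1, 1, 0], [1, 0, 1, 2, 0], [0, 1, 0, 0, 2]]
B^3 = [[0, 2, 0, 0, 1], [2, 0, 1, 3, 0], [0, 1, 0, 0, 2], [0, 3, 0, 0, 3], [1, 0, 2, 3, 0]]
B^4 = [[2, 0, 1, 3, 0], [0, 5, 0, 0, 4], [1, 0, 2, 3, 0], [3, 0, 3, 6, 0], [0, 4, 0, 0, 5]]
B^5 = [[0, 5, 0, 0, 4], [5, 0, 4, 9, 0], [0, 4, 0, 0, 5], [0, 9, 0, 0, 9], [4, 0, 5, 9, 0]]

0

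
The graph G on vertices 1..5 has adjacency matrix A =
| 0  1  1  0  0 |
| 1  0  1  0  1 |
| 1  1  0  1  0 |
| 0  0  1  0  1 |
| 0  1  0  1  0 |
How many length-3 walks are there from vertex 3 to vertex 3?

2

The number of length-3 walks from vertex 3 to vertex 3 is entry (3,3) of A³, where A is the adjacency matrix.
A² = [[2, 1, 1, 1, 1], [1, 3, 1, 2, 0], [1, 1, 3, 0, 2], [1, 2, 0, 2, 0], [1, 0, 2, 0, 2]]
A³ = [[2, 4, 4, 2, 2], [4, 2, 6, 1, 5], [4, 6, 2, 5, 1], [2, 1, 5, 0, 4], [2, 5, 1, 4, 0]]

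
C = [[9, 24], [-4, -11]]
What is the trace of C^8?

tr C = -2 and det C = -3, so the characteristic polynomial is λ² − (-2)λ + (-3) with roots -3 and 1.
Eigenvectors give P = [[-2, -3], [1, 1]] with P⁻¹ = [[1, 3], [-1, -2]], and C = P·diag(-3, 1)·P⁻¹.
Then C^8 = P·diag(6561, 1)·P⁻¹ = [[-13122, -3], [6561, 1]] · [[1, 3], [-1, -2]] = [[-13119, -39360], [6560, 19681]].

6562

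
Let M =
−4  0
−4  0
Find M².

[[16, 0], [16, 0]]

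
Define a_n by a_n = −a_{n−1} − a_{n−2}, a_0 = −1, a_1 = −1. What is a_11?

2

With companion matrix A = [[−1, −1], [1, 0]], [a_n, a_{n−1}]ᵀ = A·[a_{n−1}, a_{n−2}]ᵀ, so [a_11, a_10]ᵀ = A¹⁰·[a_1, a_0]ᵀ.
A¹⁰ = [[−1, −1], [1, 0]], giving [a_11, a_10]ᵀ = [[2], [−1]].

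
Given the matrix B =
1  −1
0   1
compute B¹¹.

B = I + N where N = [[0, −1], [0, 0]] is strictly upper-triangular, so N² = 0.
(I + N)¹¹ = I + 11·N = [[1, −11], [0, 1]].

[[1, −11], [0, 1]]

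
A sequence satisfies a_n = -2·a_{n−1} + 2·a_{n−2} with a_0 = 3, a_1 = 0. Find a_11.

With companion matrix T = [[-2, 2], [1, 0]], [a_n, a_{n−1}]ᵀ = T·[a_{n−1}, a_{n−2}]ᵀ, so [a_11, a_10]ᵀ = T¹⁰·[a_1, a_0]ᵀ.
T¹⁰ = [[18272, -13376], [-6688, 4896]], giving [a_11, a_10]ᵀ = [[-40128], [14688]].

-40128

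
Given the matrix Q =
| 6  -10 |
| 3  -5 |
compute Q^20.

Q² = Q (a projection; rank 1, trace 1), so Q^20 = Q.

[[6, -10], [3, -5]]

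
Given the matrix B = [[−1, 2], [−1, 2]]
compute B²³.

B² = B (a projection; rank 1, trace 1), so B²³ = B.

[[−1, 2], [−1, 2]]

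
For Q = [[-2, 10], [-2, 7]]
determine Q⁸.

[[-24964, 63050], [-12610, 31781]]

tr Q = 5 and det Q = 6, so the characteristic polynomial is λ² − (5)λ + (6) with roots 3 and 2.
Eigenvectors give P = [[2, 5], [1, 2]] with P⁻¹ = [[-2, 5], [1, -2]], and Q = P·diag(3, 2)·P⁻¹.
Then Q⁸ = P·diag(6561, 256)·P⁻¹ = [[13122, 1280], [6561, 512]] · [[-2, 5], [1, -2]] = [[-24964, 63050], [-12610, 31781]].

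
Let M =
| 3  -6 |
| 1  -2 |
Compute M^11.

[[3, -6], [1, -2]]

M² = M (a projection; rank 1, trace 1), so M^11 = M.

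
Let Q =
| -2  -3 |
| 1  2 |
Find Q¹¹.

Q² = I (check: tr Q = 0 and det Q = -1), so Q¹¹ = Q since 11 is odd.

[[-2, -3], [1, 2]]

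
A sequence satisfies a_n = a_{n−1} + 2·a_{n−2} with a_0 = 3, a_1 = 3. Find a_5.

63

With companion matrix C = [[1, 2], [1, 0]], [a_n, a_{n−1}]ᵀ = C·[a_{n−1}, a_{n−2}]ᵀ, so [a_5, a_4]ᵀ = C^4·[a_1, a_0]ᵀ.
C^4 = [[11, 10], [5, 6]], giving [a_5, a_4]ᵀ = [[63], [33]].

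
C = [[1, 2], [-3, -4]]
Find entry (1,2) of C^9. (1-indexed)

tr C = -3 and det C = 2, so the characteristic polynomial is λ² − (-3)λ + (2) with roots -2 and -1.
Eigenvectors give P = [[-2, -1], [3, 1]] with P⁻¹ = [[1, 1], [-3, -2]], and C = P·diag(-2, -1)·P⁻¹.
Then C^9 = P·diag(-512, -1)·P⁻¹ = [[1024, 1], [-1536, -1]] · [[1, 1], [-3, -2]] = [[1021, 1022], [-1533, -1534]].

1022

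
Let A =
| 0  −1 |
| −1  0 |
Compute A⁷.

A² = I (check: tr A = 0 and det A = −1), so A⁷ = A since 7 is odd.

[[0, −1], [−1, 0]]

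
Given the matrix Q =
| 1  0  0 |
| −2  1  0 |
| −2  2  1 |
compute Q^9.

Q = I + N where N = [[0, 0, 0], [−2, 0, 0], [−2, 2, 0]] is strictly lower-triangular, so N^3 = 0.
(I + N)^9 = I + 9·N + 36·N^2 = [[1, 0, 0], [−18, 1, 0], [−162, 18, 1]].

[[1, 0, 0], [−18, 1, 0], [−162, 18, 1]]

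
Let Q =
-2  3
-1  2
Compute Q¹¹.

Q² = I (check: tr Q = 0 and det Q = -1), so Q¹¹ = Q since 11 is odd.

[[-2, 3], [-1, 2]]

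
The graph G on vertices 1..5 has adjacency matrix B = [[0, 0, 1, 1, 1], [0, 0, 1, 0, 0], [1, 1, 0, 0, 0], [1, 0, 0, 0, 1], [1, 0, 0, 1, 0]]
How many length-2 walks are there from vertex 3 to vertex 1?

The number of length-2 walks from vertex 3 to vertex 1 is entry (3,1) of B², where B is the adjacency matrix.
B² = [[3, 1, 0, 1, 1], [1, 1, 0, 0, 0], [0, 0, 2, 1, 1], [1, 0, 1, 2, 1], [1, 0, 1, 1, 2]]

0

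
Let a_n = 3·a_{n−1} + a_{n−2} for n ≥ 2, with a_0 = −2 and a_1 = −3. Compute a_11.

−510117

With companion matrix B = [[3, 1], [1, 0]], [a_n, a_{n−1}]ᵀ = B·[a_{n−1}, a_{n−2}]ᵀ, so [a_11, a_10]ᵀ = B¹⁰·[a_1, a_0]ᵀ.
B¹⁰ = [[141481, 42837], [42837, 12970]], giving [a_11, a_10]ᵀ = [[−510117], [−154451]].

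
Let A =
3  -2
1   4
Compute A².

[[7, -14], [7, 14]]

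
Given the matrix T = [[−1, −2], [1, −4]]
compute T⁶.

[[−601, 1330], [−665, 1394]]

tr T = −5 and det T = 6, so the characteristic polynomial is λ² − (−5)λ + (6) with roots −2 and −3.
Eigenvectors give P = [[2, −1], [1, −1]] with P⁻¹ = [[1, −1], [1, −2]], and T = P·diag(−2, −3)·P⁻¹.
Then T⁶ = P·diag(64, 729)·P⁻¹ = [[128, −729], [64, −729]] · [[1, −1], [1, −2]] = [[−601, 1330], [−665, 1394]].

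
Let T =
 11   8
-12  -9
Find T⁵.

tr T = 2 and det T = -3, so the characteristic polynomial is λ² − (2)λ + (-3) with roots -1 and 3.
Eigenvectors give P = [[2, 1], [-3, -1]] with P⁻¹ = [[-1, -1], [3, 2]], and T = P·diag(-1, 3)·P⁻¹.
Then T⁵ = P·diag(-1, 243)·P⁻¹ = [[-2, 243], [3, -243]] · [[-1, -1], [3, 2]] = [[731, 488], [-732, -489]].

[[731, 488], [-732, -489]]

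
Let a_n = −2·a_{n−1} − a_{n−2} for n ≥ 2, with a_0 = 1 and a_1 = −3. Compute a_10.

21

With companion matrix C = [[−2, −1], [1, 0]], [a_n, a_{n−1}]ᵀ = C·[a_{n−1}, a_{n−2}]ᵀ, so [a_10, a_9]ᵀ = C⁹·[a_1, a_0]ᵀ.
C⁹ = [[−10, −9], [9, 8]], giving [a_10, a_9]ᵀ = [[21], [−19]].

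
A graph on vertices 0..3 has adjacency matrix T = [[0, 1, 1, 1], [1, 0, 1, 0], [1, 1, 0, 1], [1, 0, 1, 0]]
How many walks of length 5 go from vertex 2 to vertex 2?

32

The number of length-5 walks from vertex 2 to vertex 2 is entry (2,2) of T⁵, where T is the adjacency matrix.
T² = [[3, 1, 2, 1], [1, 2, 1, 2], [2, 1, 3, 1], [1, 2, 1, 2]]
T³ = [[4, 5, 5, 5], [5, 2, 5, 2], [5, 5, 4, 5], [5, 2, 5, 2]]
T⁴ = [[15, 9, 14, 9], [9, 10, 9, 10], [14, 9, 15, 9], [9, 10, 9, 10]]
T⁵ = [[32, 29, 33, 29], [29, 18, 29, 18], [33, 29, 32, 29], [29, 18, 29, 18]]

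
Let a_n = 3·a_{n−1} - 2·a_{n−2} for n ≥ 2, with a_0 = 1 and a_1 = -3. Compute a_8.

With companion matrix T = [[3, -2], [1, 0]], [a_n, a_{n−1}]ᵀ = T·[a_{n−1}, a_{n−2}]ᵀ, so [a_8, a_7]ᵀ = T⁷·[a_1, a_0]ᵀ.
T⁷ = [[255, -254], [127, -126]], giving [a_8, a_7]ᵀ = [[-1019], [-507]].

-1019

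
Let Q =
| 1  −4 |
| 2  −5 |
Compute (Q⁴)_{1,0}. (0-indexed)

tr Q = −4 and det Q = 3, so the characteristic polynomial is λ² − (−4)λ + (3) with roots −3 and −1.
Eigenvectors give P = [[−1, 2], [−1, 1]] with P⁻¹ = [[1, −2], [1, −1]], and Q = P·diag(−3, −1)·P⁻¹.
Then Q⁴ = P·diag(81, 1)·P⁻¹ = [[−81, 2], [−81, 1]] · [[1, −2], [1, −1]] = [[−79, 160], [−80, 161]].

−80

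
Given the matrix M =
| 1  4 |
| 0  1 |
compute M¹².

M = I + N where N = [[0, 4], [0, 0]] is strictly upper-triangular, so N² = 0.
(I + N)¹² = I + 12·N = [[1, 48], [0, 1]].

[[1, 48], [0, 1]]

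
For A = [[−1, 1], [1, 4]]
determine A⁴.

[[13, 57], [57, 298]]

A² = [[2, 3], [3, 17]]
A³ = [[1, 14], [14, 71]]
A⁴ = [[13, 57], [57, 298]]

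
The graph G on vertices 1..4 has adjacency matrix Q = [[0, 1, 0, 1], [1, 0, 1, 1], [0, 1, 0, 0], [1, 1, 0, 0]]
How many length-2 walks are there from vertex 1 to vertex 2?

1

The number of length-2 walks from vertex 1 to vertex 2 is entry (1,2) of Q², where Q is the adjacency matrix.
Q² = [[2, 1, 1, 1], [1, 3, 0, 1], [1, 0, 1, 1], [1, 1, 1, 2]]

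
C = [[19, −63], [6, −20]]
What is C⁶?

tr C = −1 and det C = −2, so the characteristic polynomial is λ² − (−1)λ + (−2) with roots 1 and −2.
Eigenvectors give P = [[−7, −3], [−2, −1]] with P⁻¹ = [[−1, 3], [2, −7]], and C = P·diag(1, −2)·P⁻¹.
Then C⁶ = P·diag(1, 64)·P⁻¹ = [[−7, −192], [−2, −64]] · [[−1, 3], [2, −7]] = [[−377, 1323], [−126, 442]].

[[−377, 1323], [−126, 442]]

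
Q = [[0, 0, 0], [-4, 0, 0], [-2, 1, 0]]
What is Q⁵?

[[0, 0, 0], [0, 0, 0], [0, 0, 0]]

Q is strictly triangular, hence nilpotent: Q³ = 0, so Q⁵ = 0.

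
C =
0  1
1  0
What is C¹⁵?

C² = I (check: tr C = 0 and det C = -1), so C¹⁵ = C since 15 is odd.

[[0, 1], [1, 0]]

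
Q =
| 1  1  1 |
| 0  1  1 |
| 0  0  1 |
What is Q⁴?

[[1, 4, 10], [0, 1, 4], [0, 0, 1]]

Q = I + N where N = [[0, 1, 1], [0, 0, 1], [0, 0, 0]] is strictly upper-triangular, so N³ = 0.
(I + N)⁴ = I + 4·N + 6·N² = [[1, 4, 10], [0, 1, 4], [0, 0, 1]].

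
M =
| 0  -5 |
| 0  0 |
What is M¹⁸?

[[0, 0], [0, 0]]

M is strictly triangular, hence nilpotent: M² = 0, so M¹⁸ = 0.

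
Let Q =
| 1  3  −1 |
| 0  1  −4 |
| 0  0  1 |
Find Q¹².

[[1, 36, −804], [0, 1, −48], [0, 0, 1]]

Q = I + N where N = [[0, 3, −1], [0, 0, −4], [0, 0, 0]] is strictly upper-triangular, so N³ = 0.
(I + N)¹² = I + 12·N + 66·N² = [[1, 36, −804], [0, 1, −48], [0, 0, 1]].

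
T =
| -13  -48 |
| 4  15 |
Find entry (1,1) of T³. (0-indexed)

111

tr T = 2 and det T = -3, so the characteristic polynomial is λ² − (2)λ + (-3) with roots -1 and 3.
Eigenvectors give P = [[4, -3], [-1, 1]] with P⁻¹ = [[1, 3], [1, 4]], and T = P·diag(-1, 3)·P⁻¹.
Then T³ = P·diag(-1, 27)·P⁻¹ = [[-4, -81], [1, 27]] · [[1, 3], [1, 4]] = [[-85, -336], [28, 111]].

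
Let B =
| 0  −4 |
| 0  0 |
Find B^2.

B is strictly triangular, hence nilpotent: B^2 = 0, so B^2 = 0.

[[0, 0], [0, 0]]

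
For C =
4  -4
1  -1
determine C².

[[12, -12], [3, -3]]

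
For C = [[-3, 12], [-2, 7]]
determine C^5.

[[-483, 1452], [-242, 727]]

tr C = 4 and det C = 3, so the characteristic polynomial is λ² − (4)λ + (3) with roots 3 and 1.
Eigenvectors give P = [[2, 3], [1, 1]] with P⁻¹ = [[-1, 3], [1, -2]], and C = P·diag(3, 1)·P⁻¹.
Then C^5 = P·diag(243, 1)·P⁻¹ = [[486, 3], [243, 1]] · [[-1, 3], [1, -2]] = [[-483, 1452], [-242, 727]].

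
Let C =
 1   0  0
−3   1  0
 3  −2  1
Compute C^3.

C = I + N where N = [[0, 0, 0], [−3, 0, 0], [3, −2, 0]] is strictly lower-triangular, so N^3 = 0.
(I + N)^3 = I + 3·N + 3·N^2 = [[1, 0, 0], [−9, 1, 0], [27, −6, 1]].

[[1, 0, 0], [−9, 1, 0], [27, −6, 1]]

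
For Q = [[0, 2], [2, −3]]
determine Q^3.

[[−12, 26], [26, −51]]

Q^2 = [[4, −6], [−6, 13]]
Q^3 = [[−12, 26], [26, −51]]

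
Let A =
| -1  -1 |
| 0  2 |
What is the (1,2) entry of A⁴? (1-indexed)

A² = [[1, -1], [0, 4]]
A³ = [[-1, -3], [0, 8]]
A⁴ = [[1, -5], [0, 16]]

-5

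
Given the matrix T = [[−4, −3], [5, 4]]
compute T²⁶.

[[1, 0], [0, 1]]

T² = I (check: tr T = 0 and det T = −1), so T²⁶ = I since 26 is even.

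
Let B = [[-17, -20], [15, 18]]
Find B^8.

tr B = 1 and det B = -6, so the characteristic polynomial is λ² − (1)λ + (-6) with roots 3 and -2.
Eigenvectors give P = [[-1, 4], [1, -3]] with P⁻¹ = [[3, 4], [1, 1]], and B = P·diag(3, -2)·P⁻¹.
Then B^8 = P·diag(6561, 256)·P⁻¹ = [[-6561, 1024], [6561, -768]] · [[3, 4], [1, 1]] = [[-18659, -25220], [18915, 25476]].

[[-18659, -25220], [18915, 25476]]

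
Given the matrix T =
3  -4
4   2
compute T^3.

[[-101, -12], [12, -104]]

T^2 = [[-7, -20], [20, -12]]
T^3 = [[-101, -12], [12, -104]]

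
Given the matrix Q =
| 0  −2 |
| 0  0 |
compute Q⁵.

[[0, 0], [0, 0]]

Q is strictly triangular, hence nilpotent: Q² = 0, so Q⁵ = 0.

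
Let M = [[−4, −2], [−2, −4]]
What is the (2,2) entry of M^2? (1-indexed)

20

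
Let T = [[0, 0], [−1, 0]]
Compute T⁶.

T is strictly triangular, hence nilpotent: T² = 0, so T⁶ = 0.

[[0, 0], [0, 0]]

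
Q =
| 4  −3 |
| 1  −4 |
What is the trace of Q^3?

Q^2 = [[13, 0], [0, 13]]
Q^3 = [[52, −39], [13, −52]]

0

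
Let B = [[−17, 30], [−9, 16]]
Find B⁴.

tr B = −1 and det B = −2, so the characteristic polynomial is λ² − (−1)λ + (−2) with roots 1 and −2.
Eigenvectors give P = [[5, −2], [3, −1]] with P⁻¹ = [[−1, 2], [−3, 5]], and B = P·diag(1, −2)·P⁻¹.
Then B⁴ = P·diag(1, 16)·P⁻¹ = [[5, −32], [3, −16]] · [[−1, 2], [−3, 5]] = [[91, −150], [45, −74]].

[[91, −150], [45, −74]]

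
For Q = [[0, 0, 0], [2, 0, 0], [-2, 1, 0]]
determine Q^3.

Q is strictly triangular, hence nilpotent: Q^3 = 0, so Q^3 = 0.

[[0, 0, 0], [0, 0, 0], [0, 0, 0]]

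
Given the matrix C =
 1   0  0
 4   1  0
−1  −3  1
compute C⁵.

[[1, 0, 0], [20, 1, 0], [−125, −15, 1]]

C = I + N where N = [[0, 0, 0], [4, 0, 0], [−1, −3, 0]] is strictly lower-triangular, so N³ = 0.
(I + N)⁵ = I + 5·N + 10·N² = [[1, 0, 0], [20, 1, 0], [−125, −15, 1]].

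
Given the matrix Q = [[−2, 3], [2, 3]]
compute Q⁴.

Q² = [[10, 3], [2, 15]]
Q³ = [[−14, 39], [26, 51]]
Q⁴ = [[106, 75], [50, 231]]

[[106, 75], [50, 231]]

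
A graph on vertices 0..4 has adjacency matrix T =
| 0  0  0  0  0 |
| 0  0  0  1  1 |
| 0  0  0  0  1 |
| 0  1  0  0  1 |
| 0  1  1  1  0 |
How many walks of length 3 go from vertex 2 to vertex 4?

3

The number of length-3 walks from vertex 2 to vertex 4 is entry (2,4) of T^3, where T is the adjacency matrix.
T^2 = [[0, 0, 0, 0, 0], [0, 2, 1, 1, 1], [0, 1, 1, 1, 0], [0, 1, 1, 2, 1], [0, 1, 0, 1, 3]]
T^3 = [[0, 0, 0, 0, 0], [0, 2, 1, 3, 4], [0, 1, 0, 1, 3], [0, 3, 1, 2, 4], [0, 4, 3, 4, 2]]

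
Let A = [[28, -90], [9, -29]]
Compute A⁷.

[[1162, -3870], [387, -1289]]

tr A = -1 and det A = -2, so the characteristic polynomial is λ² − (-1)λ + (-2) with roots -2 and 1.
Eigenvectors give P = [[3, 10], [1, 3]] with P⁻¹ = [[-3, 10], [1, -3]], and A = P·diag(-2, 1)·P⁻¹.
Then A⁷ = P·diag(-128, 1)·P⁻¹ = [[-384, 10], [-128, 3]] · [[-3, 10], [1, -3]] = [[1162, -3870], [387, -1289]].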